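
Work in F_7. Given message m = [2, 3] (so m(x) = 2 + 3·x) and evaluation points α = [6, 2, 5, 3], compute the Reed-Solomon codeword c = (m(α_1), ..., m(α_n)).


c = [6, 1, 3, 4]

Message polynomial: m(x) = 2 + 3·x (mod 7).
For each evaluation point α_i, compute m(α_i) mod 7:
  α_1 = 6: Horner steps 3 → 6, so m(6) = 6.
  α_2 = 2: Horner steps 3 → 1, so m(2) = 1.
  α_3 = 5: Horner steps 3 → 3, so m(5) = 3.
  α_4 = 3: Horner steps 3 → 4, so m(3) = 4.
Codeword c = [6, 1, 3, 4] ∈ F_7^4.


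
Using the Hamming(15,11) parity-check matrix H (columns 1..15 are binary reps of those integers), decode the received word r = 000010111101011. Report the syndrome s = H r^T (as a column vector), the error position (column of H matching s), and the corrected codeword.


s = (0, 1, 0, 0)^T, error position = 4, corrected codeword c = 000110111101011

Compute s = H r^T mod 2 one row at a time:
  s_1 = 1 + 1 + 1 + 0 + 1 + 0 + 1 + 1 = 6 ≡ 0 (mod 2).
  s_2 = 0 + 1 + 0 + 1 + 1 + 0 + 1 + 1 = 5 ≡ 1 (mod 2).
  s_3 = 0 + 0 + 0 + 1 + 1 + 0 + 1 + 1 = 4 ≡ 0 (mod 2).
  s_4 = 0 + 0 + 1 + 1 + 1 + 0 + 0 + 1 = 4 ≡ 0 (mod 2).
s = (0, 1, 0, 0)^T — this equals column 4 of H (binary 0100), so error is at position 4.
Correct: flip bit 4 of r = 000010111101011 to get c = 000110111101011.


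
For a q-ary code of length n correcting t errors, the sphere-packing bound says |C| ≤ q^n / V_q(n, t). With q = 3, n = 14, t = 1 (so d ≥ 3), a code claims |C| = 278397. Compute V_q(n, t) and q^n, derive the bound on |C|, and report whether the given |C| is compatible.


V_q(n, t) = 29, q^n = 4782969, Hamming bound = 164929, |C| = 278397 > bound (violated).

Step 1: Compute V_q(n, t) = Σ_{j=0}^1 C(n, j) (q−1)^j.
  j = 0: C(14,0)·(2)^0 = 1·1 = 1.
  j = 1: C(14,1)·(2)^1 = 14·2 = 28.
  V_q(n, t) = 1 + 28 = 29.
Step 2: q^n = 3^14 = 4782969.
Step 3: Hamming bound ⌊q^n / V_q(n,t)⌋ = ⌊4782969/29⌋ = 164929.
Step 4: Compare |C| = 278397 to 164929: violated.
The claimed |C| lies above the Hamming bound, so no 3-ary code of length 14 with d ≥ 3 can have 278397 codewords.


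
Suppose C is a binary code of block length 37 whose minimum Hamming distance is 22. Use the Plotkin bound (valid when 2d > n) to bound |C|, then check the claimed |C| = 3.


Plotkin bound M ≤ 6; given |C| = 3 ≤ bound (satisfied).

Check applicability: 2d = 44, n = 37.
2d − n = 7 > 0, so Plotkin applies.
Compute d/(2d−n) = 22/7 ≈ 3.1429.
⌊d/(2d−n)⌋ = 3.
Plotkin bound: M ≤ 2·3 = 6.
Given |C| = 3, check: satisfied.
This |C| is below the Plotkin bound.


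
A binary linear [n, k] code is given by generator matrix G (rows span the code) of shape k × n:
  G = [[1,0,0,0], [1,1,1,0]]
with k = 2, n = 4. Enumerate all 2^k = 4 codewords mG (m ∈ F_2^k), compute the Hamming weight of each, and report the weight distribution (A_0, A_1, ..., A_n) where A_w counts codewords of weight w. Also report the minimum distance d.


Weight distribution: A_0 = 1, A_1 = 1, A_2 = 1, A_3 = 1. Minimum distance d = 1.

Enumerate all 2^2 = 4 messages m ∈ F_2^2.
For each, compute codeword c = mG in F_2^4, then tally its weight.
  m = 00 → c = 0000, weight = 0.
  m = 10 → c = 1000, weight = 1.
  m = 01 → c = 1110, weight = 3.
  m = 11 → c = 0110, weight = 2.
Tally weights:
  weight 0: 1 codewords.
  weight 1: 1 codewords.
  weight 2: 1 codewords.
  weight 3: 1 codewords.
Minimum distance d = smallest w > 0 with A_w > 0 = 1.
Sanity: Σ A_w = 4 = 2^2 = 4 ✓.


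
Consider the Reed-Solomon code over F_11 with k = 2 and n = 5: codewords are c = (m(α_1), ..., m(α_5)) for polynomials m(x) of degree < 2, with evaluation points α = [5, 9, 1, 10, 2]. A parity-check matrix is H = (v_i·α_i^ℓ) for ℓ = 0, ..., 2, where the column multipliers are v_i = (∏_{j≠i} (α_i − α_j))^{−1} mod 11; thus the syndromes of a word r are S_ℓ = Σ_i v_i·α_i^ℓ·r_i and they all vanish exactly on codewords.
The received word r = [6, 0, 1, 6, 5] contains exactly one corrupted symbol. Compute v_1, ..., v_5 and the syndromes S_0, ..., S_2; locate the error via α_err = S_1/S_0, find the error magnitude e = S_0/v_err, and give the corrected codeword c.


S = (3, 8, 3), error at position 4, error magnitude e = 2, c = [6, 0, 1, 4, 5].

Step 1: column multipliers v_i = (∏_{j≠i}(α_i − α_j))^{−1} mod 11.
  i = 1 (α = 5): (5−9)(5−1)(5−10)(5−2) = (−4)·4·(−5)·3 = 240 ≡ 9, so v_1 = 9^{−1} = 5 (mod 11).
  i = 2 (α = 9): (9−5)(9−1)(9−10)(9−2) = 4·8·(−1)·7 = −224 ≡ 7, so v_2 = 7^{−1} = 8 (mod 11).
  i = 3 (α = 1): (1−5)(1−9)(1−10)(1−2) = (−4)·(−8)·(−9)·(−1) = 288 ≡ 2, so v_3 = 2^{−1} = 6 (mod 11).
  i = 4 (α = 10): (10−5)(10−9)(10−1)(10−2) = 5·1·9·8 = 360 ≡ 8, so v_4 = 8^{−1} = 7 (mod 11).
  i = 5 (α = 2): (2−5)(2−9)(2−1)(2−10) = (−3)·(−7)·1·(−8) = −168 ≡ 8, so v_5 = 8^{−1} = 7 (mod 11).
  v = [5, 8, 6, 7, 7].
Step 2: syndromes of r = [6, 0, 1, 6, 5] (all sums mod 11).
  S_0 = Σ v_i r_i = 5·6 + 8·0 + 6·1 + 7·6 + 7·5 = 113 ≡ 3.
  S_1 = Σ v_i α_i r_i = 5·5·6 + 8·9·0 + 6·1·1 + 7·10·6 + 7·2·5 = 646 ≡ 8.
  α_i^2 mod 11 = [3, 4, 1, 1, 4].
  S_2 = Σ v_i α_i^2 r_i = 5·3·6 + 8·4·0 + 6·1·1 + 7·1·6 + 7·4·5 = 278 ≡ 3.
  S = (3, 8, 3) ≠ 0, so r is not a codeword (an error is present).
Step 3: locate the error. For a single error e at position i, S_ℓ = v_i·e·α_i^ℓ, so α_err = S_1/S_0.
  S_0^{−1} = 3^{−1} = 4 (mod 11), so α_err = 8·4 = 32 ≡ 10 = α_4. Error position i = 4.
  Consistency check: S_2/S_1 = 3·7 = 21 ≡ 10 = α_err ✓ (single-error assumption holds).
Step 4: error magnitude e = S_0/v_4 = S_0·∏_{j≠4}(α_4 − α_j) = 3·8 = 24 ≡ 2 (mod 11).
Step 5: correct position 4: c_4 = r_4 − e = 6 − 2 ≡ 4 (mod 11). Hence c = [6, 0, 1, 4, 5].
  Check: interpolating c through the α_i gives m(x) = 8 + 4·x (degree < 2) with m(α_i) = c_i for every i, so c is indeed a codeword.


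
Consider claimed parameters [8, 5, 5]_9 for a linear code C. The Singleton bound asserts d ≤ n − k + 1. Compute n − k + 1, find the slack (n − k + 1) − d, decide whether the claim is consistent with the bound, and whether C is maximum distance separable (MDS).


Singleton RHS = n − k + 1 = 4, slack = -1, bound violated (no such code; not MDS).

Singleton bound: d ≤ n − k + 1.
Here n = 8, k = 5, so n − k + 1 = 4.
Given d = 5, check d ≤ 4: NO.
Slack = (n − k + 1) − d = -1.
The slack is negative: d = 5 exceeds n − k + 1 = 4 by 1, so the Singleton bound is violated and no linear [8, 5, 5]_9 code can exist. In particular it is not MDS (MDS requires d = n − k + 1 exactly).
Description: the claimed parameters are [8, 5, 5]_9; such a code would be impossible (violates the Singleton bound).


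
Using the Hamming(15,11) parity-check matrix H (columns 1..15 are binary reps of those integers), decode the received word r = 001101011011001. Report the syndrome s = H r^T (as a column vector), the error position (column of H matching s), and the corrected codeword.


s = (1, 0, 0, 0)^T, error position = 8, corrected codeword c = 001101001011001

Compute s = H r^T mod 2 one row at a time:
  s_1 = 1 + 1 + 0 + 1 + 1 + 0 + 0 + 1 = 5 ≡ 1 (mod 2).
  s_2 = 1 + 0 + 1 + 0 + 1 + 0 + 0 + 1 = 4 ≡ 0 (mod 2).
  s_3 = 0 + 1 + 1 + 0 + 0 + 1 + 0 + 1 = 4 ≡ 0 (mod 2).
  s_4 = 0 + 1 + 0 + 0 + 1 + 1 + 0 + 1 = 4 ≡ 0 (mod 2).
s = (1, 0, 0, 0)^T — this equals column 8 of H (binary 1000), so error is at position 8.
Correct: flip bit 8 of r = 001101011011001 to get c = 001101001011001.


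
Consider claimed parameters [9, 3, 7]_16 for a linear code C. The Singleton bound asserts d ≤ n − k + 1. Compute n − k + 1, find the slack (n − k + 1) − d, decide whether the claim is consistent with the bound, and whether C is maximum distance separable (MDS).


Singleton RHS = n − k + 1 = 7, slack = 0, bound satisfied, MDS.

Singleton bound: d ≤ n − k + 1.
Here n = 9, k = 3, so n − k + 1 = 7.
Given d = 7, check d ≤ 7: YES.
Slack = (n − k + 1) − d = 0.
The code is MDS (slack = 0).
Description: the claimed parameters are [9, 3, 7]_16; such a code would be MDS (meets Singleton bound).


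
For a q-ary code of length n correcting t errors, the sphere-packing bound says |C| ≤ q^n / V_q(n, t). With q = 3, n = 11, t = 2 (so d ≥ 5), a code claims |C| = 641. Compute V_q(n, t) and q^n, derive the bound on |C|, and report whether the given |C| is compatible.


V_q(n, t) = 243, q^n = 177147, Hamming bound = 729, |C| = 641 ≤ bound (satisfied).

Step 1: Compute V_q(n, t) = Σ_{j=0}^2 C(n, j) (q−1)^j.
  j = 0: C(11,0)·(2)^0 = 1·1 = 1.
  j = 1: C(11,1)·(2)^1 = 11·2 = 22.
  j = 2: C(11,2)·(2)^2 = 55·4 = 220.
  V_q(n, t) = 1 + 22 + 220 = 243.
Step 2: q^n = 3^11 = 177147.
Step 3: Hamming bound ⌊q^n / V_q(n,t)⌋ = ⌊177147/243⌋ = 729.
Step 4: Compare |C| = 641 to 729: satisfied.
The claimed |C| lies below the Hamming bound.


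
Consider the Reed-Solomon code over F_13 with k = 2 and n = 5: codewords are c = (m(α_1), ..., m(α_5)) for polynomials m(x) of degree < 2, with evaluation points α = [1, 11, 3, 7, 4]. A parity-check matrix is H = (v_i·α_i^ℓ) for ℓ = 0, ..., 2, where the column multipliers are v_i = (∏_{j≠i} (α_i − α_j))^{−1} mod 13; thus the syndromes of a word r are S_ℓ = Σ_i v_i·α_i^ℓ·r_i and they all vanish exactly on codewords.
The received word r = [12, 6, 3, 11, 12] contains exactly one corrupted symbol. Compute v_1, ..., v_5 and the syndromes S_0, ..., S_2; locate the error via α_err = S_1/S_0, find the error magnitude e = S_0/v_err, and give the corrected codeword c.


S = (3, 12, 9), error at position 5, error magnitude e = 7, c = [12, 6, 3, 11, 5].

Step 1: column multipliers v_i = (∏_{j≠i}(α_i − α_j))^{−1} mod 13.
  i = 1 (α = 1): (1−11)(1−3)(1−7)(1−4) = (−10)·(−2)·(−6)·(−3) = 360 ≡ 9, so v_1 = 9^{−1} = 3 (mod 13).
  i = 2 (α = 11): (11−1)(11−3)(11−7)(11−4) = 10·8·4·7 = 2240 ≡ 4, so v_2 = 4^{−1} = 10 (mod 13).
  i = 3 (α = 3): (3−1)(3−11)(3−7)(3−4) = 2·(−8)·(−4)·(−1) = −64 ≡ 1, so v_3 = 1^{−1} = 1 (mod 13).
  i = 4 (α = 7): (7−1)(7−11)(7−3)(7−4) = 6·(−4)·4·3 = −288 ≡ 11, so v_4 = 11^{−1} = 6 (mod 13).
  i = 5 (α = 4): (4−1)(4−11)(4−3)(4−7) = 3·(−7)·1·(−3) = 63 ≡ 11, so v_5 = 11^{−1} = 6 (mod 13).
  v = [3, 10, 1, 6, 6].
Step 2: syndromes of r = [12, 6, 3, 11, 12] (all sums mod 13).
  S_0 = Σ v_i r_i = 3·12 + 10·6 + 1·3 + 6·11 + 6·12 = 237 ≡ 3.
  S_1 = Σ v_i α_i r_i = 3·1·12 + 10·11·6 + 1·3·3 + 6·7·11 + 6·4·12 = 1455 ≡ 12.
  α_i^2 mod 13 = [1, 4, 9, 10, 3].
  S_2 = Σ v_i α_i^2 r_i = 3·1·12 + 10·4·6 + 1·9·3 + 6·10·11 + 6·3·12 = 1179 ≡ 9.
  S = (3, 12, 9) ≠ 0, so r is not a codeword (an error is present).
Step 3: locate the error. For a single error e at position i, S_ℓ = v_i·e·α_i^ℓ, so α_err = S_1/S_0.
  S_0^{−1} = 3^{−1} = 9 (mod 13), so α_err = 12·9 = 108 ≡ 4 = α_5. Error position i = 5.
  Consistency check: S_2/S_1 = 9·12 = 108 ≡ 4 = α_err ✓ (single-error assumption holds).
Step 4: error magnitude e = S_0/v_5 = S_0·∏_{j≠5}(α_5 − α_j) = 3·11 = 33 ≡ 7 (mod 13).
Step 5: correct position 5: c_5 = r_5 − e = 12 − 7 ≡ 5 (mod 13). Hence c = [12, 6, 3, 11, 5].
  Check: interpolating c through the α_i gives m(x) = 10 + 2·x (degree < 2) with m(α_i) = c_i for every i, so c is indeed a codeword.


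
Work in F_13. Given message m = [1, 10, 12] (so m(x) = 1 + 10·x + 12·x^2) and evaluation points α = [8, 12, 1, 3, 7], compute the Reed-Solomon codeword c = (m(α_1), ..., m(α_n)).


c = [4, 3, 10, 9, 9]

Message polynomial: m(x) = 1 + 10·x + 12·x^2 (mod 13).
For each evaluation point α_i, compute m(α_i) mod 13:
  α_1 = 8: Horner steps 12 → 2 → 4, so m(8) = 4.
  α_2 = 12: Horner steps 12 → 11 → 3, so m(12) = 3.
  α_3 = 1: Horner steps 12 → 9 → 10, so m(1) = 10.
  α_4 = 3: Horner steps 12 → 7 → 9, so m(3) = 9.
  α_5 = 7: Horner steps 12 → 3 → 9, so m(7) = 9.
Codeword c = [4, 3, 10, 9, 9] ∈ F_13^5.


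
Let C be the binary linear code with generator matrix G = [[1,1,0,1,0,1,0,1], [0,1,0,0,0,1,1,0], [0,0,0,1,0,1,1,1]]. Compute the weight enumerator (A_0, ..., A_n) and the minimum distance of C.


Weight distribution: A_0 = 1, A_2 = 1, A_3 = 3, A_4 = 2, A_5 = 1. Minimum distance d = 2.

Enumerate all 2^3 = 8 messages m ∈ F_2^3.
For each, compute codeword c = mG in F_2^8, then tally its weight.
  m = 000 → c = 00000000, weight = 0.
  m = 100 → c = 11010101, weight = 5.
  m = 010 → c = 01000110, weight = 3.
  m = 110 → c = 10010011, weight = 4.
  m = 001 → c = 00010111, weight = 4.
  m = 101 → c = 11000010, weight = 3.
  m = 011 → c = 01010001, weight = 3.
  m = 111 → c = 10000100, weight = 2.
Tally weights:
  weight 0: 1 codewords.
  weight 2: 1 codewords.
  weight 3: 3 codewords.
  weight 4: 2 codewords.
  weight 5: 1 codewords.
Minimum distance d = smallest w > 0 with A_w > 0 = 2.
Sanity: Σ A_w = 8 = 2^3 = 8 ✓.


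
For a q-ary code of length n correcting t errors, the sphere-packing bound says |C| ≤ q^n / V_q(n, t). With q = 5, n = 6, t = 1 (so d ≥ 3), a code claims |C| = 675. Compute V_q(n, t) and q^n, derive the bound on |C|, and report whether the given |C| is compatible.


V_q(n, t) = 25, q^n = 15625, Hamming bound = 625, |C| = 675 > bound (violated).

Step 1: Compute V_q(n, t) = Σ_{j=0}^1 C(n, j) (q−1)^j.
  j = 0: C(6,0)·(4)^0 = 1·1 = 1.
  j = 1: C(6,1)·(4)^1 = 6·4 = 24.
  V_q(n, t) = 1 + 24 = 25.
Step 2: q^n = 5^6 = 15625.
Step 3: Hamming bound ⌊q^n / V_q(n,t)⌋ = ⌊15625/25⌋ = 625.
Step 4: Compare |C| = 675 to 625: violated.
The claimed |C| lies above the Hamming bound, so no 5-ary code of length 6 with d ≥ 3 can have 675 codewords.


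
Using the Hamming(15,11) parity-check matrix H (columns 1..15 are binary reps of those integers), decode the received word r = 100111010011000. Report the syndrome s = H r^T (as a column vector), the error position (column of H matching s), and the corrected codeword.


s = (1, 0, 0, 1)^T, error position = 9, corrected codeword c = 100111011011000

Compute s = H r^T mod 2 one row at a time:
  s_1 = 1 + 0 + 0 + 1 + 1 + 0 + 0 + 0 = 3 ≡ 1 (mod 2).
  s_2 = 1 + 1 + 1 + 0 + 1 + 0 + 0 + 0 = 4 ≡ 0 (mod 2).
  s_3 = 0 + 0 + 1 + 0 + 0 + 1 + 0 + 0 = 2 ≡ 0 (mod 2).
  s_4 = 1 + 0 + 1 + 0 + 0 + 1 + 0 + 0 = 3 ≡ 1 (mod 2).
s = (1, 0, 0, 1)^T — this equals column 9 of H (binary 1001), so error is at position 9.
Correct: flip bit 9 of r = 100111010011000 to get c = 100111011011000.


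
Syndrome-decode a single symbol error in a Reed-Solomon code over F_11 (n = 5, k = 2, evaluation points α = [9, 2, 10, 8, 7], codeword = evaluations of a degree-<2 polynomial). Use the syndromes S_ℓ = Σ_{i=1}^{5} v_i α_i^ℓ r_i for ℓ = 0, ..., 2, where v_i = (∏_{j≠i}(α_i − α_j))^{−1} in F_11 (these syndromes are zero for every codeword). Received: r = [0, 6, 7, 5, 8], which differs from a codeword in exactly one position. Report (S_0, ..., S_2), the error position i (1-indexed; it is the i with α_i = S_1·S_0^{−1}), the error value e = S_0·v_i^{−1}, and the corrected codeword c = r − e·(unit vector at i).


S = (1, 8, 9), error at position 4, error magnitude e = 1, c = [0, 6, 7, 4, 8].

Step 1: column multipliers v_i = (∏_{j≠i}(α_i − α_j))^{−1} mod 11.
  i = 1 (α = 9): (9−2)(9−10)(9−8)(9−7) = 7·(−1)·1·2 = −14 ≡ 8, so v_1 = 8^{−1} = 7 (mod 11).
  i = 2 (α = 2): (2−9)(2−10)(2−8)(2−7) = (−7)·(−8)·(−6)·(−5) = 1680 ≡ 8, so v_2 = 8^{−1} = 7 (mod 11).
  i = 3 (α = 10): (10−9)(10−2)(10−8)(10−7) = 1·8·2·3 = 48 ≡ 4, so v_3 = 4^{−1} = 3 (mod 11).
  i = 4 (α = 8): (8−9)(8−2)(8−10)(8−7) = (−1)·6·(−2)·1 = 12 ≡ 1, so v_4 = 1^{−1} = 1 (mod 11).
  i = 5 (α = 7): (7−9)(7−2)(7−10)(7−8) = (−2)·5·(−3)·(−1) = −30 ≡ 3, so v_5 = 3^{−1} = 4 (mod 11).
  v = [7, 7, 3, 1, 4].
Step 2: syndromes of r = [0, 6, 7, 5, 8] (all sums mod 11).
  S_0 = Σ v_i r_i = 7·0 + 7·6 + 3·7 + 1·5 + 4·8 = 100 ≡ 1.
  S_1 = Σ v_i α_i r_i = 7·9·0 + 7·2·6 + 3·10·7 + 1·8·5 + 4·7·8 = 558 ≡ 8.
  α_i^2 mod 11 = [4, 4, 1, 9, 5].
  S_2 = Σ v_i α_i^2 r_i = 7·4·0 + 7·4·6 + 3·1·7 + 1·9·5 + 4·5·8 = 394 ≡ 9.
  S = (1, 8, 9) ≠ 0, so r is not a codeword (an error is present).
Step 3: locate the error. For a single error e at position i, S_ℓ = v_i·e·α_i^ℓ, so α_err = S_1/S_0.
  S_0^{−1} = 1^{−1} = 1 (mod 11), so α_err = 8·1 = 8 ≡ 8 = α_4. Error position i = 4.
  Consistency check: S_2/S_1 = 9·7 = 63 ≡ 8 = α_err ✓ (single-error assumption holds).
Step 4: error magnitude e = S_0/v_4 = S_0·∏_{j≠4}(α_4 − α_j) = 1·1 = 1 ≡ 1 (mod 11).
Step 5: correct position 4: c_4 = r_4 − e = 5 − 1 ≡ 4 (mod 11). Hence c = [0, 6, 7, 4, 8].
  Check: interpolating c through the α_i gives m(x) = 3 + 7·x (degree < 2) with m(α_i) = c_i for every i, so c is indeed a codeword.


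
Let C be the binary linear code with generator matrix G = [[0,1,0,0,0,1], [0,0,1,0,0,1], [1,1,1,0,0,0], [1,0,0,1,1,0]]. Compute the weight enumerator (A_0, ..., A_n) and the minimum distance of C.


Weight distribution: A_0 = 1, A_1 = 1, A_2 = 4, A_3 = 4, A_4 = 3, A_5 = 3. Minimum distance d = 1.

Enumerate all 2^4 = 16 messages m ∈ F_2^4.
For each, compute codeword c = mG in F_2^6, then tally its weight.
  m = 0000 → c = 000000, weight = 0.
  m = 1000 → c = 010001, weight = 2.
  m = 0100 → c = 001001, weight = 2.
  m = 1100 → c = 011000, weight = 2.
  m = 0010 → c = 111000, weight = 3.
  m = 1010 → c = 101001, weight = 3.
  m = 0110 → c = 110001, weight = 3.
  m = 1110 → c = 100000, weight = 1.
  m = 0001 → c = 100110, weight = 3.
  m = 1001 → c = 110111, weight = 5.
  m = 0101 → c = 101111, weight = 5.
  m = 1101 → c = 111110, weight = 5.
  m = 0011 → c = 011110, weight = 4.
  m = 1011 → c = 001111, weight = 4.
  m = 0111 → c = 010111, weight = 4.
  m = 1111 → c = 000110, weight = 2.
Tally weights:
  weight 0: 1 codewords.
  weight 1: 1 codewords.
  weight 2: 4 codewords.
  weight 3: 4 codewords.
  weight 4: 3 codewords.
  weight 5: 3 codewords.
Minimum distance d = smallest w > 0 with A_w > 0 = 1.
Sanity: Σ A_w = 16 = 2^4 = 16 ✓.


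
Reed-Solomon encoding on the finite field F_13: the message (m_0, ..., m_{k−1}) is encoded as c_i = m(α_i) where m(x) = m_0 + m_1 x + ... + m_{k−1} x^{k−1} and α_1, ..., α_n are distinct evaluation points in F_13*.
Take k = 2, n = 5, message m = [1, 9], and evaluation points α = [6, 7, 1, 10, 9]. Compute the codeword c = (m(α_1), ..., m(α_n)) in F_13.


c = [3, 12, 10, 0, 4]

Message polynomial: m(x) = 1 + 9·x (mod 13).
For each evaluation point α_i, compute m(α_i) mod 13:
  α_1 = 6: Horner steps 9 → 3, so m(6) = 3.
  α_2 = 7: Horner steps 9 → 12, so m(7) = 12.
  α_3 = 1: Horner steps 9 → 10, so m(1) = 10.
  α_4 = 10: Horner steps 9 → 0, so m(10) = 0.
  α_5 = 9: Horner steps 9 → 4, so m(9) = 4.
Codeword c = [3, 12, 10, 0, 4] ∈ F_13^5.


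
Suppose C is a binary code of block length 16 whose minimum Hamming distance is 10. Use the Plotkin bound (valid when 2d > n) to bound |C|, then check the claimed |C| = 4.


Plotkin bound M ≤ 4; given |C| = 4 ≤ bound (satisfied).

Check applicability: 2d = 20, n = 16.
2d − n = 4 > 0, so Plotkin applies.
Compute d/(2d−n) = 10/4 ≈ 2.5000.
⌊d/(2d−n)⌋ = 2.
Plotkin bound: M ≤ 2·2 = 4.
Given |C| = 4, check: satisfied.
This |C| is at the Plotkin bound.


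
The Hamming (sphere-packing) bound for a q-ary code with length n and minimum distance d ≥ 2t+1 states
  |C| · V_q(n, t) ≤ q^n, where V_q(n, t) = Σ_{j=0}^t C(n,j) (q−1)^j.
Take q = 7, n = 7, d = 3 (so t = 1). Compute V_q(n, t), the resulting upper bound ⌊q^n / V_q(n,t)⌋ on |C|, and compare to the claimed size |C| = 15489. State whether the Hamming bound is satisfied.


V_q(n, t) = 43, q^n = 823543, Hamming bound = 19152, |C| = 15489 ≤ bound (satisfied).

Step 1: Compute V_q(n, t) = Σ_{j=0}^1 C(n, j) (q−1)^j.
  j = 0: C(7,0)·(6)^0 = 1·1 = 1.
  j = 1: C(7,1)·(6)^1 = 7·6 = 42.
  V_q(n, t) = 1 + 42 = 43.
Step 2: q^n = 7^7 = 823543.
Step 3: Hamming bound ⌊q^n / V_q(n,t)⌋ = ⌊823543/43⌋ = 19152.
Step 4: Compare |C| = 15489 to 19152: satisfied.
The claimed |C| lies below the Hamming bound.


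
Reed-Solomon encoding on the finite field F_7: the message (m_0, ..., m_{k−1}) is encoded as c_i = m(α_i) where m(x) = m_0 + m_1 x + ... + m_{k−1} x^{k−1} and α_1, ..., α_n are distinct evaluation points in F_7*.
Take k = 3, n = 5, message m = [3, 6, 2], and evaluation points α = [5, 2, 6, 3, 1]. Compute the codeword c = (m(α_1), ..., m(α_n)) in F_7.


c = [6, 2, 6, 4, 4]

Message polynomial: m(x) = 3 + 6·x + 2·x^2 (mod 7).
For each evaluation point α_i, compute m(α_i) mod 7:
  α_1 = 5: Horner steps 2 → 2 → 6, so m(5) = 6.
  α_2 = 2: Horner steps 2 → 3 → 2, so m(2) = 2.
  α_3 = 6: Horner steps 2 → 4 → 6, so m(6) = 6.
  α_4 = 3: Horner steps 2 → 5 → 4, so m(3) = 4.
  α_5 = 1: Horner steps 2 → 1 → 4, so m(1) = 4.
Codeword c = [6, 2, 6, 4, 4] ∈ F_7^5.


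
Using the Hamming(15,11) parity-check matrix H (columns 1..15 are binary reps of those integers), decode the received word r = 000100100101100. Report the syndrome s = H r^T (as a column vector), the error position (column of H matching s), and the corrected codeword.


s = (1, 0, 0, 0)^T, error position = 8, corrected codeword c = 000100110101100

Compute s = H r^T mod 2 one row at a time:
  s_1 = 0 + 0 + 1 + 0 + 1 + 1 + 0 + 0 = 3 ≡ 1 (mod 2).
  s_2 = 1 + 0 + 0 + 1 + 1 + 1 + 0 + 0 = 4 ≡ 0 (mod 2).
  s_3 = 0 + 0 + 0 + 1 + 1 + 0 + 0 + 0 = 2 ≡ 0 (mod 2).
  s_4 = 0 + 0 + 0 + 1 + 0 + 0 + 1 + 0 = 2 ≡ 0 (mod 2).
s = (1, 0, 0, 0)^T — this equals column 8 of H (binary 1000), so error is at position 8.
Correct: flip bit 8 of r = 000100100101100 to get c = 000100110101100.


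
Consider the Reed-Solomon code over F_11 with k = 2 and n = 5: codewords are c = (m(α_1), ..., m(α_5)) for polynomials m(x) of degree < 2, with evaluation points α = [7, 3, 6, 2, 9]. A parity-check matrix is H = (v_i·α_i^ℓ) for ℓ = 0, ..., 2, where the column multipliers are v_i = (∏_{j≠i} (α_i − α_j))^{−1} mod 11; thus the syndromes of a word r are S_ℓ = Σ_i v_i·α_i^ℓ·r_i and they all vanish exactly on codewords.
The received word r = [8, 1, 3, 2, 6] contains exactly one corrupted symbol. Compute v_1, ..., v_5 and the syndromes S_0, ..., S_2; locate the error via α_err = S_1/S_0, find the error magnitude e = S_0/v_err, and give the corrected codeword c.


S = (9, 10, 5), error at position 3, error magnitude e = 5, c = [8, 1, 9, 2, 6].

Step 1: column multipliers v_i = (∏_{j≠i}(α_i − α_j))^{−1} mod 11.
  i = 1 (α = 7): (7−3)(7−6)(7−2)(7−9) = 4·1·5·(−2) = −40 ≡ 4, so v_1 = 4^{−1} = 3 (mod 11).
  i = 2 (α = 3): (3−7)(3−6)(3−2)(3−9) = (−4)·(−3)·1·(−6) = −72 ≡ 5, so v_2 = 5^{−1} = 9 (mod 11).
  i = 3 (α = 6): (6−7)(6−3)(6−2)(6−9) = (−1)·3·4·(−3) = 36 ≡ 3, so v_3 = 3^{−1} = 4 (mod 11).
  i = 4 (α = 2): (2−7)(2−3)(2−6)(2−9) = (−5)·(−1)·(−4)·(−7) = 140 ≡ 8, so v_4 = 8^{−1} = 7 (mod 11).
  i = 5 (α = 9): (9−7)(9−3)(9−6)(9−2) = 2·6·3·7 = 252 ≡ 10, so v_5 = 10^{−1} = 10 (mod 11).
  v = [3, 9, 4, 7, 10].
Step 2: syndromes of r = [8, 1, 3, 2, 6] (all sums mod 11).
  S_0 = Σ v_i r_i = 3·8 + 9·1 + 4·3 + 7·2 + 10·6 = 119 ≡ 9.
  S_1 = Σ v_i α_i r_i = 3·7·8 + 9·3·1 + 4·6·3 + 7·2·2 + 10·9·6 = 835 ≡ 10.
  α_i^2 mod 11 = [5, 9, 3, 4, 4].
  S_2 = Σ v_i α_i^2 r_i = 3·5·8 + 9·9·1 + 4·3·3 + 7·4·2 + 10·4·6 = 533 ≡ 5.
  S = (9, 10, 5) ≠ 0, so r is not a codeword (an error is present).
Step 3: locate the error. For a single error e at position i, S_ℓ = v_i·e·α_i^ℓ, so α_err = S_1/S_0.
  S_0^{−1} = 9^{−1} = 5 (mod 11), so α_err = 10·5 = 50 ≡ 6 = α_3. Error position i = 3.
  Consistency check: S_2/S_1 = 5·10 = 50 ≡ 6 = α_err ✓ (single-error assumption holds).
Step 4: error magnitude e = S_0/v_3 = S_0·∏_{j≠3}(α_3 − α_j) = 9·3 = 27 ≡ 5 (mod 11).
Step 5: correct position 3: c_3 = r_3 − e = 3 − 5 ≡ 9 (mod 11). Hence c = [8, 1, 9, 2, 6].
  Check: interpolating c through the α_i gives m(x) = 4 + 10·x (degree < 2) with m(α_i) = c_i for every i, so c is indeed a codeword.


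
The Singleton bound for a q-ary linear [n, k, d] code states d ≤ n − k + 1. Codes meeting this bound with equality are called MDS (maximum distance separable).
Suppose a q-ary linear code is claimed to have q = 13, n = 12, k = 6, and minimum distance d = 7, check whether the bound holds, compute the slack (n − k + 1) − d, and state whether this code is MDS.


Singleton RHS = n − k + 1 = 7, slack = 0, bound satisfied, MDS.

Singleton bound: d ≤ n − k + 1.
Here n = 12, k = 6, so n − k + 1 = 7.
Given d = 7, check d ≤ 7: YES.
Slack = (n − k + 1) − d = 0.
The code is MDS (slack = 0).
Description: the claimed parameters are [12, 6, 7]_13; such a code would be MDS (meets Singleton bound).


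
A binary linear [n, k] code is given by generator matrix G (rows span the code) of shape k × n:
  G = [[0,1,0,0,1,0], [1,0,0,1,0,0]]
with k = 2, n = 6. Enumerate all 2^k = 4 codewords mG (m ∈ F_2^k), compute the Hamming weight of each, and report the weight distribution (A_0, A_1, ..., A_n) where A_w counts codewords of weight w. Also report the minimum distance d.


Weight distribution: A_0 = 1, A_2 = 2, A_4 = 1. Minimum distance d = 2.

Enumerate all 2^2 = 4 messages m ∈ F_2^2.
For each, compute codeword c = mG in F_2^6, then tally its weight.
  m = 00 → c = 000000, weight = 0.
  m = 10 → c = 010010, weight = 2.
  m = 01 → c = 100100, weight = 2.
  m = 11 → c = 110110, weight = 4.
Tally weights:
  weight 0: 1 codewords.
  weight 2: 2 codewords.
  weight 4: 1 codewords.
Minimum distance d = smallest w > 0 with A_w > 0 = 2.
Sanity: Σ A_w = 4 = 2^2 = 4 ✓.


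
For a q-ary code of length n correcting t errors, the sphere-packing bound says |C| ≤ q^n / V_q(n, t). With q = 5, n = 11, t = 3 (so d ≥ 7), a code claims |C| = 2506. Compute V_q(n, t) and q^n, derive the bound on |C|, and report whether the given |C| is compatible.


V_q(n, t) = 11485, q^n = 48828125, Hamming bound = 4251, |C| = 2506 ≤ bound (satisfied).

Step 1: Compute V_q(n, t) = Σ_{j=0}^3 C(n, j) (q−1)^j.
  j = 0: C(11,0)·(4)^0 = 1·1 = 1.
  j = 1: C(11,1)·(4)^1 = 11·4 = 44.
  j = 2: C(11,2)·(4)^2 = 55·16 = 880.
  j = 3: C(11,3)·(4)^3 = 165·64 = 10560.
  V_q(n, t) = 1 + 44 + 880 + 10560 = 11485.
Step 2: q^n = 5^11 = 48828125.
Step 3: Hamming bound ⌊q^n / V_q(n,t)⌋ = ⌊48828125/11485⌋ = 4251.
Step 4: Compare |C| = 2506 to 4251: satisfied.
The claimed |C| lies below the Hamming bound.


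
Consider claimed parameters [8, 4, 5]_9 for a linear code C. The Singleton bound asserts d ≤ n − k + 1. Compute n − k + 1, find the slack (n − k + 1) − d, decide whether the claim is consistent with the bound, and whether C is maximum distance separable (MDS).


Singleton RHS = n − k + 1 = 5, slack = 0, bound satisfied, MDS.

Singleton bound: d ≤ n − k + 1.
Here n = 8, k = 4, so n − k + 1 = 5.
Given d = 5, check d ≤ 5: YES.
Slack = (n − k + 1) − d = 0.
The code is MDS (slack = 0).
Description: the claimed parameters are [8, 4, 5]_9; such a code would be MDS (meets Singleton bound).


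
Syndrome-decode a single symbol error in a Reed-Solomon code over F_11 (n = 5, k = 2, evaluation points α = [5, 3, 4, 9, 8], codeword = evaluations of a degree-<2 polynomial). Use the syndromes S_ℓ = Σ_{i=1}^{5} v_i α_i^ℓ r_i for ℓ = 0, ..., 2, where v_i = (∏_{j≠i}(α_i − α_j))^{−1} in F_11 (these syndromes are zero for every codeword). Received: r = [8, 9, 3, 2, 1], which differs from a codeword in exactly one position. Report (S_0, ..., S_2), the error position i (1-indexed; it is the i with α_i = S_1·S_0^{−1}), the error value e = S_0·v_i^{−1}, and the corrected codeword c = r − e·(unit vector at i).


S = (4, 3, 5), error at position 4, error magnitude e = 7, c = [8, 9, 3, 6, 1].

Step 1: column multipliers v_i = (∏_{j≠i}(α_i − α_j))^{−1} mod 11.
  i = 1 (α = 5): (5−3)(5−4)(5−9)(5−8) = 2·1·(−4)·(−3) = 24 ≡ 2, so v_1 = 2^{−1} = 6 (mod 11).
  i = 2 (α = 3): (3−5)(3−4)(3−9)(3−8) = (−2)·(−1)·(−6)·(−5) = 60 ≡ 5, so v_2 = 5^{−1} = 9 (mod 11).
  i = 3 (α = 4): (4−5)(4−3)(4−9)(4−8) = (−1)·1·(−5)·(−4) = −20 ≡ 2, so v_3 = 2^{−1} = 6 (mod 11).
  i = 4 (α = 9): (9−5)(9−3)(9−4)(9−8) = 4·6·5·1 = 120 ≡ 10, so v_4 = 10^{−1} = 10 (mod 11).
  i = 5 (α = 8): (8−5)(8−3)(8−4)(8−9) = 3·5·4·(−1) = −60 ≡ 6, so v_5 = 6^{−1} = 2 (mod 11).
  v = [6, 9, 6, 10, 2].
Step 2: syndromes of r = [8, 9, 3, 2, 1] (all sums mod 11).
  S_0 = Σ v_i r_i = 6·8 + 9·9 + 6·3 + 10·2 + 2·1 = 169 ≡ 4.
  S_1 = Σ v_i α_i r_i = 6·5·8 + 9·3·9 + 6·4·3 + 10·9·2 + 2·8·1 = 751 ≡ 3.
  α_i^2 mod 11 = [3, 9, 5, 4, 9].
  S_2 = Σ v_i α_i^2 r_i = 6·3·8 + 9·9·9 + 6·5·3 + 10·4·2 + 2·9·1 = 1061 ≡ 5.
  S = (4, 3, 5) ≠ 0, so r is not a codeword (an error is present).
Step 3: locate the error. For a single error e at position i, S_ℓ = v_i·e·α_i^ℓ, so α_err = S_1/S_0.
  S_0^{−1} = 4^{−1} = 3 (mod 11), so α_err = 3·3 = 9 ≡ 9 = α_4. Error position i = 4.
  Consistency check: S_2/S_1 = 5·4 = 20 ≡ 9 = α_err ✓ (single-error assumption holds).
Step 4: error magnitude e = S_0/v_4 = S_0·∏_{j≠4}(α_4 − α_j) = 4·10 = 40 ≡ 7 (mod 11).
Step 5: correct position 4: c_4 = r_4 − e = 2 − 7 ≡ 6 (mod 11). Hence c = [8, 9, 3, 6, 1].
  Check: interpolating c through the α_i gives m(x) = 5 + 5·x (degree < 2) with m(α_i) = c_i for every i, so c is indeed a codeword.


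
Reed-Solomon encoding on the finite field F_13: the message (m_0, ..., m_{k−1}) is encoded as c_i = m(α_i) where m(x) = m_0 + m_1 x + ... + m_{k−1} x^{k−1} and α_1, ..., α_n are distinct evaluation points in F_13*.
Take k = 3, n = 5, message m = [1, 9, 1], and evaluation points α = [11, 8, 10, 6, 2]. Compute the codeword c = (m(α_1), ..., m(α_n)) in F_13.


c = [0, 7, 9, 0, 10]

Message polynomial: m(x) = 1 + 9·x + 1·x^2 (mod 13).
For each evaluation point α_i, compute m(α_i) mod 13:
  α_1 = 11: Horner steps 1 → 7 → 0, so m(11) = 0.
  α_2 = 8: Horner steps 1 → 4 → 7, so m(8) = 7.
  α_3 = 10: Horner steps 1 → 6 → 9, so m(10) = 9.
  α_4 = 6: Horner steps 1 → 2 → 0, so m(6) = 0.
  α_5 = 2: Horner steps 1 → 11 → 10, so m(2) = 10.
Codeword c = [0, 7, 9, 0, 10] ∈ F_13^5.


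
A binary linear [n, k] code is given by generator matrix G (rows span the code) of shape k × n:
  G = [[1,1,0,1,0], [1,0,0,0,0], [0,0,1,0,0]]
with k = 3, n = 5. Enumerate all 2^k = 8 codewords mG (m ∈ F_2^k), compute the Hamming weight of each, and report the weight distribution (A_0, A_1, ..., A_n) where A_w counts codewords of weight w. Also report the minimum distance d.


Weight distribution: A_0 = 1, A_1 = 2, A_2 = 2, A_3 = 2, A_4 = 1. Minimum distance d = 1.

Enumerate all 2^3 = 8 messages m ∈ F_2^3.
For each, compute codeword c = mG in F_2^5, then tally its weight.
  m = 000 → c = 00000, weight = 0.
  m = 100 → c = 11010, weight = 3.
  m = 010 → c = 10000, weight = 1.
  m = 110 → c = 01010, weight = 2.
  m = 001 → c = 00100, weight = 1.
  m = 101 → c = 11110, weight = 4.
  m = 011 → c = 10100, weight = 2.
  m = 111 → c = 01110, weight = 3.
Tally weights:
  weight 0: 1 codewords.
  weight 1: 2 codewords.
  weight 2: 2 codewords.
  weight 3: 2 codewords.
  weight 4: 1 codewords.
Minimum distance d = smallest w > 0 with A_w > 0 = 1.
Sanity: Σ A_w = 8 = 2^3 = 8 ✓.


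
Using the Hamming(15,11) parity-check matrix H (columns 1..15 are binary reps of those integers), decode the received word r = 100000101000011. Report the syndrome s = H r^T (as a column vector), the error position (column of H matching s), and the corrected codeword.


s = (1, 1, 1, 0)^T, error position = 14, corrected codeword c = 100000101000001

Compute s = H r^T mod 2 one row at a time:
  s_1 = 0 + 1 + 0 + 0 + 0 + 0 + 1 + 1 = 3 ≡ 1 (mod 2).
  s_2 = 0 + 0 + 0 + 1 + 0 + 0 + 1 + 1 = 3 ≡ 1 (mod 2).
  s_3 = 0 + 0 + 0 + 1 + 0 + 0 + 1 + 1 = 3 ≡ 1 (mod 2).
  s_4 = 1 + 0 + 0 + 1 + 1 + 0 + 0 + 1 = 4 ≡ 0 (mod 2).
s = (1, 1, 1, 0)^T — this equals column 14 of H (binary 1110), so error is at position 14.
Correct: flip bit 14 of r = 100000101000011 to get c = 100000101000001.


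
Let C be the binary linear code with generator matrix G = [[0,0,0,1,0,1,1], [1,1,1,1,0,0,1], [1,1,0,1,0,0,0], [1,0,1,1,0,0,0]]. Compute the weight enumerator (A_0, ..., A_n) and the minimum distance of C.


Weight distribution: A_0 = 1, A_2 = 4, A_3 = 6, A_4 = 3, A_5 = 2. Minimum distance d = 2.

Enumerate all 2^4 = 16 messages m ∈ F_2^4.
For each, compute codeword c = mG in F_2^7, then tally its weight.
  m = 0000 → c = 0000000, weight = 0.
  m = 1000 → c = 0001011, weight = 3.
  m = 0100 → c = 1111001, weight = 5.
  m = 1100 → c = 1110010, weight = 4.
  m = 0010 → c = 1101000, weight = 3.
  m = 1010 → c = 1100011, weight = 4.
  m = 0110 → c = 0010001, weight = 2.
  m = 1110 → c = 0011010, weight = 3.
  m = 0001 → c = 1011000, weight = 3.
  m = 1001 → c = 1010011, weight = 4.
  m = 0101 → c = 0100001, weight = 2.
  m = 1101 → c = 0101010, weight = 3.
  m = 0011 → c = 0110000, weight = 2.
  m = 1011 → c = 0111011, weight = 5.
  m = 0111 → c = 1001001, weight = 3.
  m = 1111 → c = 1000010, weight = 2.
Tally weights:
  weight 0: 1 codewords.
  weight 2: 4 codewords.
  weight 3: 6 codewords.
  weight 4: 3 codewords.
  weight 5: 2 codewords.
Minimum distance d = smallest w > 0 with A_w > 0 = 2.
Sanity: Σ A_w = 16 = 2^4 = 16 ✓.


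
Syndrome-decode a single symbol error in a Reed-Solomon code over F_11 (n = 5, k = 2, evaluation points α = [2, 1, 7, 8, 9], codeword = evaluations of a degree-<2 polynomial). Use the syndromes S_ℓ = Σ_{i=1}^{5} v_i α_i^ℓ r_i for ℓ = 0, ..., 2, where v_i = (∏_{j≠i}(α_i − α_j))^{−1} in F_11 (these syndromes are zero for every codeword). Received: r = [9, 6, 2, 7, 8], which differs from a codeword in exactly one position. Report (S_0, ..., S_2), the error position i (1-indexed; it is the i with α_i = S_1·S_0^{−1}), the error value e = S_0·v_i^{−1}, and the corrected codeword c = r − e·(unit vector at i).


S = (1, 8, 9), error at position 4, error magnitude e = 2, c = [9, 6, 2, 5, 8].

Step 1: column multipliers v_i = (∏_{j≠i}(α_i − α_j))^{−1} mod 11.
  i = 1 (α = 2): (2−1)(2−7)(2−8)(2−9) = 1·(−5)·(−6)·(−7) = −210 ≡ 10, so v_1 = 10^{−1} = 10 (mod 11).
  i = 2 (α = 1): (1−2)(1−7)(1−8)(1−9) = (−1)·(−6)·(−7)·(−8) = 336 ≡ 6, so v_2 = 6^{−1} = 2 (mod 11).
  i = 3 (α = 7): (7−2)(7−1)(7−8)(7−9) = 5·6·(−1)·(−2) = 60 ≡ 5, so v_3 = 5^{−1} = 9 (mod 11).
  i = 4 (α = 8): (8−2)(8−1)(8−7)(8−9) = 6·7·1·(−1) = −42 ≡ 2, so v_4 = 2^{−1} = 6 (mod 11).
  i = 5 (α = 9): (9−2)(9−1)(9−7)(9−8) = 7·8·2·1 = 112 ≡ 2, so v_5 = 2^{−1} = 6 (mod 11).
  v = [10, 2, 9, 6, 6].
Step 2: syndromes of r = [9, 6, 2, 7, 8] (all sums mod 11).
  S_0 = Σ v_i r_i = 10·9 + 2·6 + 9·2 + 6·7 + 6·8 = 210 ≡ 1.
  S_1 = Σ v_i α_i r_i = 10·2·9 + 2·1·6 + 9·7·2 + 6·8·7 + 6·9·8 = 1086 ≡ 8.
  α_i^2 mod 11 = [4, 1, 5, 9, 4].
  S_2 = Σ v_i α_i^2 r_i = 10·4·9 + 2·1·6 + 9·5·2 + 6·9·7 + 6·4·8 = 1032 ≡ 9.
  S = (1, 8, 9) ≠ 0, so r is not a codeword (an error is present).
Step 3: locate the error. For a single error e at position i, S_ℓ = v_i·e·α_i^ℓ, so α_err = S_1/S_0.
  S_0^{−1} = 1^{−1} = 1 (mod 11), so α_err = 8·1 = 8 ≡ 8 = α_4. Error position i = 4.
  Consistency check: S_2/S_1 = 9·7 = 63 ≡ 8 = α_err ✓ (single-error assumption holds).
Step 4: error magnitude e = S_0/v_4 = S_0·∏_{j≠4}(α_4 − α_j) = 1·2 = 2 ≡ 2 (mod 11).
Step 5: correct position 4: c_4 = r_4 − e = 7 − 2 ≡ 5 (mod 11). Hence c = [9, 6, 2, 5, 8].
  Check: interpolating c through the α_i gives m(x) = 3 + 3·x (degree < 2) with m(α_i) = c_i for every i, so c is indeed a codeword.


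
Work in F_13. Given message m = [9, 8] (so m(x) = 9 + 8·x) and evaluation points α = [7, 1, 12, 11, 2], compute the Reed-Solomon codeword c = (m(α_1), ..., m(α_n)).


c = [0, 4, 1, 6, 12]

Message polynomial: m(x) = 9 + 8·x (mod 13).
For each evaluation point α_i, compute m(α_i) mod 13:
  α_1 = 7: Horner steps 8 → 0, so m(7) = 0.
  α_2 = 1: Horner steps 8 → 4, so m(1) = 4.
  α_3 = 12: Horner steps 8 → 1, so m(12) = 1.
  α_4 = 11: Horner steps 8 → 6, so m(11) = 6.
  α_5 = 2: Horner steps 8 → 12, so m(2) = 12.
Codeword c = [0, 4, 1, 6, 12] ∈ F_13^5.


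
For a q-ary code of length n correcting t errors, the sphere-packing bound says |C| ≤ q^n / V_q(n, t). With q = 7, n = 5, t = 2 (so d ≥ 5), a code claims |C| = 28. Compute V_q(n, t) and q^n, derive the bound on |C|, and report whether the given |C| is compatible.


V_q(n, t) = 391, q^n = 16807, Hamming bound = 42, |C| = 28 ≤ bound (satisfied).

Step 1: Compute V_q(n, t) = Σ_{j=0}^2 C(n, j) (q−1)^j.
  j = 0: C(5,0)·(6)^0 = 1·1 = 1.
  j = 1: C(5,1)·(6)^1 = 5·6 = 30.
  j = 2: C(5,2)·(6)^2 = 10·36 = 360.
  V_q(n, t) = 1 + 30 + 360 = 391.
Step 2: q^n = 7^5 = 16807.
Step 3: Hamming bound ⌊q^n / V_q(n,t)⌋ = ⌊16807/391⌋ = 42.
Step 4: Compare |C| = 28 to 42: satisfied.
The claimed |C| lies below the Hamming bound.


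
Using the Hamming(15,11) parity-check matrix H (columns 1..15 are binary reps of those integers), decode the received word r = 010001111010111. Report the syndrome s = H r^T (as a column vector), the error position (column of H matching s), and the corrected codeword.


s = (0, 1, 0, 1)^T, error position = 5, corrected codeword c = 010011111010111

Compute s = H r^T mod 2 one row at a time:
  s_1 = 1 + 1 + 0 + 1 + 0 + 1 + 1 + 1 = 6 ≡ 0 (mod 2).
  s_2 = 0 + 0 + 1 + 1 + 0 + 1 + 1 + 1 = 5 ≡ 1 (mod 2).
  s_3 = 1 + 0 + 1 + 1 + 0 + 1 + 1 + 1 = 6 ≡ 0 (mod 2).
  s_4 = 0 + 0 + 0 + 1 + 1 + 1 + 1 + 1 = 5 ≡ 1 (mod 2).
s = (0, 1, 0, 1)^T — this equals column 5 of H (binary 0101), so error is at position 5.
Correct: flip bit 5 of r = 010001111010111 to get c = 010011111010111.


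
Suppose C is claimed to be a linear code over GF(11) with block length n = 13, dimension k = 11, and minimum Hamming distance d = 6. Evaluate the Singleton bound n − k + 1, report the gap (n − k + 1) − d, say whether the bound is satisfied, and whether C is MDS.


Singleton RHS = n − k + 1 = 3, slack = -3, bound violated (no such code; not MDS).

Singleton bound: d ≤ n − k + 1.
Here n = 13, k = 11, so n − k + 1 = 3.
Given d = 6, check d ≤ 3: NO.
Slack = (n − k + 1) − d = -3.
The slack is negative: d = 6 exceeds n − k + 1 = 3 by 3, so the Singleton bound is violated and no linear [13, 11, 6]_11 code can exist. In particular it is not MDS (MDS requires d = n − k + 1 exactly).
Description: the claimed parameters are [13, 11, 6]_11; such a code would be impossible (violates the Singleton bound).


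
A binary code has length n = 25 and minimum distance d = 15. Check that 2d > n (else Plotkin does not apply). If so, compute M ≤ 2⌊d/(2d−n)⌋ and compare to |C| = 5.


Plotkin bound M ≤ 6; given |C| = 5 ≤ bound (satisfied).

Check applicability: 2d = 30, n = 25.
2d − n = 5 > 0, so Plotkin applies.
Compute d/(2d−n) = 15/5 ≈ 3.0000.
⌊d/(2d−n)⌋ = 3.
Plotkin bound: M ≤ 2·3 = 6.
Given |C| = 5, check: satisfied.
This |C| is below the Plotkin bound.


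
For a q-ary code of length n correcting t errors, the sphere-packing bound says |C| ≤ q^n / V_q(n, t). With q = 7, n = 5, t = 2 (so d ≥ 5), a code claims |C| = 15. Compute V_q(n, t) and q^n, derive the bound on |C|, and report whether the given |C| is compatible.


V_q(n, t) = 391, q^n = 16807, Hamming bound = 42, |C| = 15 ≤ bound (satisfied).

Step 1: Compute V_q(n, t) = Σ_{j=0}^2 C(n, j) (q−1)^j.
  j = 0: C(5,0)·(6)^0 = 1·1 = 1.
  j = 1: C(5,1)·(6)^1 = 5·6 = 30.
  j = 2: C(5,2)·(6)^2 = 10·36 = 360.
  V_q(n, t) = 1 + 30 + 360 = 391.
Step 2: q^n = 7^5 = 16807.
Step 3: Hamming bound ⌊q^n / V_q(n,t)⌋ = ⌊16807/391⌋ = 42.
Step 4: Compare |C| = 15 to 42: satisfied.
The claimed |C| lies below the Hamming bound.
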